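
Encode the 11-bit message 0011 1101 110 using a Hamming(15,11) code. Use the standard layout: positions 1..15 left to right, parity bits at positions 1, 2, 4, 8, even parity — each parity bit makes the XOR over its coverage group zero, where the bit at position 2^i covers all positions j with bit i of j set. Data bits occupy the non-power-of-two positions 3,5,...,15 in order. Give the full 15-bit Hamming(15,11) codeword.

Place data bits at non-power-of-two positions: b3=0, b5=0, b6=1, b7=1, b9=1, b10=1, b11=0, b12=1, b13=1, b14=1, b15=0.
p1 = XOR of data positions {3,5,7,9,11,13,15} = 0⊕0⊕1⊕1⊕0⊕1⊕0 = 1
p2 = XOR of data positions {3,6,7,10,11,14,15} = 0⊕1⊕1⊕1⊕0⊕1⊕0 = 0
p4 = XOR of data positions {5,6,7,12,13,14,15} = 0⊕1⊕1⊕1⊕1⊕1⊕0 = 1
p8 = XOR of data positions {9,10,11,12,13,14,15} = 1⊕1⊕0⊕1⊕1⊕1⊕0 = 1
Codeword b1..b15 = 100101111101110

100101111101110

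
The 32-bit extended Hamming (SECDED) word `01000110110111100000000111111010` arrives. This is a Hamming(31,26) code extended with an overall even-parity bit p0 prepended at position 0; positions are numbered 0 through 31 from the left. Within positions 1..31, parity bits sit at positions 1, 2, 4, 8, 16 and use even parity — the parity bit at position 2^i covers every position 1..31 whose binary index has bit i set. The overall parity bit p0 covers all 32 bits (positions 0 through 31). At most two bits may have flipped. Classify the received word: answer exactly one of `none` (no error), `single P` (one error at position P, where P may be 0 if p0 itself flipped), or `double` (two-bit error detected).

double

s1: b1⊕b3⊕b5⊕b7⊕b9⊕b11⊕b13⊕b15⊕b17⊕b19⊕b21⊕b23⊕b25⊕b27⊕b29⊕b31 = 1⊕0⊕1⊕0⊕1⊕1⊕1⊕0⊕0⊕0⊕0⊕1⊕1⊕1⊕0⊕0 = 0
s2: b2⊕b3⊕b6⊕b7⊕b10⊕b11⊕b14⊕b15⊕b18⊕b19⊕b22⊕b23⊕b26⊕b27⊕b30⊕b31 = 0⊕0⊕1⊕0⊕0⊕1⊕1⊕0⊕0⊕0⊕0⊕1⊕1⊕1⊕1⊕0 = 1
s4: b4⊕b5⊕b6⊕b7⊕b12⊕b13⊕b14⊕b15⊕b20⊕b21⊕b22⊕b23⊕b28⊕b29⊕b30⊕b31 = 0⊕1⊕1⊕0⊕1⊕1⊕1⊕0⊕0⊕0⊕0⊕1⊕1⊕0⊕1⊕0 = 0
s8: b8⊕b9⊕b10⊕b11⊕b12⊕b13⊕b14⊕b15⊕b24⊕b25⊕b26⊕b27⊕b28⊕b29⊕b30⊕b31 = 1⊕1⊕0⊕1⊕1⊕1⊕1⊕0⊕1⊕1⊕1⊕1⊕1⊕0⊕1⊕0 = 0
s16: b16⊕b17⊕b18⊕b19⊕b20⊕b21⊕b22⊕b23⊕b24⊕b25⊕b26⊕b27⊕b28⊕b29⊕b30⊕b31 = 0⊕0⊕0⊕0⊕0⊕0⊕0⊕1⊕1⊕1⊕1⊕1⊕1⊕0⊕1⊕0 = 1
Syndrome (s16...s1) = 10010 → position 18.
Overall parity (XOR of all 32 bits, including p0): 0⊕1⊕0⊕0⊕0⊕1⊕1⊕0⊕1⊕1⊕0⊕1⊕1⊕1⊕1⊕0⊕0⊕0⊕0⊕0⊕0⊕0⊕0⊕1⊕1⊕1⊕1⊕1⊕1⊕0⊕1⊕0 = 0
Overall=0, syndrome position=18 → double-bit error detected (uncorrectable).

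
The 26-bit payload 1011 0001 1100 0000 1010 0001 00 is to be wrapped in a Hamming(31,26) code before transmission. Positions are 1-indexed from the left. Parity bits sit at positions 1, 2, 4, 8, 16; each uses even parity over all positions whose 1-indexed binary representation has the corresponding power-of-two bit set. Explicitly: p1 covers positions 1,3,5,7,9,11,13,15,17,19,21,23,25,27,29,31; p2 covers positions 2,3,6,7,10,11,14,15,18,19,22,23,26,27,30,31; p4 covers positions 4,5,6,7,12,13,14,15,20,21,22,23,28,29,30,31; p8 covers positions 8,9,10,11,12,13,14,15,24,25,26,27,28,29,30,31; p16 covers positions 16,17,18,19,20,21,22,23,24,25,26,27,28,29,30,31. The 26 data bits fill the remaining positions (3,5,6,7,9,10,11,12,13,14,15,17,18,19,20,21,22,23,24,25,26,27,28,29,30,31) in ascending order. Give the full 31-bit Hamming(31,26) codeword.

0111011100011101000001010000100

Place data bits at non-power-of-two positions: b3=1, b5=0, b6=1, b7=1, b9=0, b10=0, b11=0, b12=1, b13=1, b14=1, b15=0, b17=0, b18=0, b19=0, b20=0, b21=0, b22=1, b23=0, b24=1, b25=0, b26=0, b27=0, b28=0, b29=1, b30=0, b31=0.
p1 = XOR of data positions {3,5,7,9,11,13,15,17,19,21,23,25,27,29,31} = 1⊕0⊕1⊕0⊕0⊕1⊕0⊕0⊕0⊕0⊕0⊕0⊕0⊕1⊕0 = 0
p2 = XOR of data positions {3,6,7,10,11,14,15,18,19,22,23,26,27,30,31} = 1⊕1⊕1⊕0⊕0⊕1⊕0⊕0⊕0⊕1⊕0⊕0⊕0⊕0⊕0 = 1
p4 = XOR of data positions {5,6,7,12,13,14,15,20,21,22,23,28,29,30,31} = 0⊕1⊕1⊕1⊕1⊕1⊕0⊕0⊕0⊕1⊕0⊕0⊕1⊕0⊕0 = 1
p8 = XOR of data positions {9,10,11,12,13,14,15,24,25,26,27,28,29,30,31} = 0⊕0⊕0⊕1⊕1⊕1⊕0⊕1⊕0⊕0⊕0⊕0⊕1⊕0⊕0 = 1
p16 = XOR of data positions {17,18,19,20,21,22,23,24,25,26,27,28,29,30,31} = 0⊕0⊕0⊕0⊕0⊕1⊕0⊕1⊕0⊕0⊕0⊕0⊕1⊕0⊕0 = 1
Codeword b1..b31 = 0111011100011101000001010000100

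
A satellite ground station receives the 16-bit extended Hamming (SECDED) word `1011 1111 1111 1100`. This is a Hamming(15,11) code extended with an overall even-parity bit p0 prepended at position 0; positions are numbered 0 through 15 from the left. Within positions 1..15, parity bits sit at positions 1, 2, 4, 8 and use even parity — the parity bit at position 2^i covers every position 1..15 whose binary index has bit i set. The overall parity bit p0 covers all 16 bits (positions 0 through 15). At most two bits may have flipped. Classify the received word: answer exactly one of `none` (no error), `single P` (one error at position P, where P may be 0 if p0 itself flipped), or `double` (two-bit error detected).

s1: b1⊕b3⊕b5⊕b7⊕b9⊕b11⊕b13⊕b15 = 0⊕1⊕1⊕1⊕1⊕1⊕1⊕0 = 0
s2: b2⊕b3⊕b6⊕b7⊕b10⊕b11⊕b14⊕b15 = 1⊕1⊕1⊕1⊕1⊕1⊕0⊕0 = 0
s4: b4⊕b5⊕b6⊕b7⊕b12⊕b13⊕b14⊕b15 = 1⊕1⊕1⊕1⊕1⊕1⊕0⊕0 = 0
s8: b8⊕b9⊕b10⊕b11⊕b12⊕b13⊕b14⊕b15 = 1⊕1⊕1⊕1⊕1⊕1⊕0⊕0 = 0
Syndrome (s8...s1) = 0000 → position 0 (no error).
Overall parity (XOR of all 16 bits, including p0): 1⊕0⊕1⊕1⊕1⊕1⊕1⊕1⊕1⊕1⊕1⊕1⊕1⊕1⊕0⊕0 = 1
Overall=1, syndrome position=0 → single-bit error at position 0.

single 0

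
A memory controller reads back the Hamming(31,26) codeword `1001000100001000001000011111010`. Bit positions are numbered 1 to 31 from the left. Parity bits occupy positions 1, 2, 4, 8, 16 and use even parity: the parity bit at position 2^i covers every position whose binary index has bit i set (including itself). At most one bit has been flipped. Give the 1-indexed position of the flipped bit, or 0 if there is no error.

17

s1: b1⊕b3⊕b5⊕b7⊕b9⊕b11⊕b13⊕b15⊕b17⊕b19⊕b21⊕b23⊕b25⊕b27⊕b29⊕b31 = 1⊕0⊕0⊕0⊕0⊕0⊕1⊕0⊕0⊕1⊕0⊕0⊕1⊕1⊕0⊕0 = 1
s2: b2⊕b3⊕b6⊕b7⊕b10⊕b11⊕b14⊕b15⊕b18⊕b19⊕b22⊕b23⊕b26⊕b27⊕b30⊕b31 = 0⊕0⊕0⊕0⊕0⊕0⊕0⊕0⊕0⊕1⊕0⊕0⊕1⊕1⊕1⊕0 = 0
s4: b4⊕b5⊕b6⊕b7⊕b12⊕b13⊕b14⊕b15⊕b20⊕b21⊕b22⊕b23⊕b28⊕b29⊕b30⊕b31 = 1⊕0⊕0⊕0⊕0⊕1⊕0⊕0⊕0⊕0⊕0⊕0⊕1⊕0⊕1⊕0 = 0
s8: b8⊕b9⊕b10⊕b11⊕b12⊕b13⊕b14⊕b15⊕b24⊕b25⊕b26⊕b27⊕b28⊕b29⊕b30⊕b31 = 1⊕0⊕0⊕0⊕0⊕1⊕0⊕0⊕1⊕1⊕1⊕1⊕1⊕0⊕1⊕0 = 0
s16: b16⊕b17⊕b18⊕b19⊕b20⊕b21⊕b22⊕b23⊕b24⊕b25⊕b26⊕b27⊕b28⊕b29⊕b30⊕b31 = 0⊕0⊕0⊕1⊕0⊕0⊕0⊕0⊕1⊕1⊕1⊕1⊕1⊕0⊕1⊕0 = 1
Syndrome (s16...s1) = 10001 → position 17.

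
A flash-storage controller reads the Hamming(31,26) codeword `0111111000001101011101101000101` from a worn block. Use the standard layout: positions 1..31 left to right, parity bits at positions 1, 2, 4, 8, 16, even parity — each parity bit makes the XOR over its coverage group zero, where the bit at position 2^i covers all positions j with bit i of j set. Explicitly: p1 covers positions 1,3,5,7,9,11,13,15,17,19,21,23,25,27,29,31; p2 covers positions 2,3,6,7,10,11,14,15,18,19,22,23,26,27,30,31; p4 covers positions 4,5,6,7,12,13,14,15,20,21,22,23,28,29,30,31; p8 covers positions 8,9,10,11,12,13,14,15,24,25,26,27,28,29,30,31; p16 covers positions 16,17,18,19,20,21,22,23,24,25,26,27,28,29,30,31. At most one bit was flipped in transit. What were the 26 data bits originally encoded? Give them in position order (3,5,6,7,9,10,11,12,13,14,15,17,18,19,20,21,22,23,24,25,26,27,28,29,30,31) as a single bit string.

s1: b1⊕b3⊕b5⊕b7⊕b9⊕b11⊕b13⊕b15⊕b17⊕b19⊕b21⊕b23⊕b25⊕b27⊕b29⊕b31 = 0⊕1⊕1⊕1⊕0⊕0⊕1⊕0⊕0⊕1⊕0⊕1⊕1⊕0⊕1⊕1 = 1
s2: b2⊕b3⊕b6⊕b7⊕b10⊕b11⊕b14⊕b15⊕b18⊕b19⊕b22⊕b23⊕b26⊕b27⊕b30⊕b31 = 1⊕1⊕1⊕1⊕0⊕0⊕1⊕0⊕1⊕1⊕1⊕1⊕0⊕0⊕0⊕1 = 0
s4: b4⊕b5⊕b6⊕b7⊕b12⊕b13⊕b14⊕b15⊕b20⊕b21⊕b22⊕b23⊕b28⊕b29⊕b30⊕b31 = 1⊕1⊕1⊕1⊕0⊕1⊕1⊕0⊕1⊕0⊕1⊕1⊕0⊕1⊕0⊕1 = 1
s8: b8⊕b9⊕b10⊕b11⊕b12⊕b13⊕b14⊕b15⊕b24⊕b25⊕b26⊕b27⊕b28⊕b29⊕b30⊕b31 = 0⊕0⊕0⊕0⊕0⊕1⊕1⊕0⊕0⊕1⊕0⊕0⊕0⊕1⊕0⊕1 = 1
s16: b16⊕b17⊕b18⊕b19⊕b20⊕b21⊕b22⊕b23⊕b24⊕b25⊕b26⊕b27⊕b28⊕b29⊕b30⊕b31 = 1⊕0⊕1⊕1⊕1⊕0⊕1⊕1⊕0⊕1⊕0⊕0⊕0⊕1⊕0⊕1 = 1
Syndrome (s16...s1) = 11101 → position 29.
Flip bit 29: corrected codeword = 0111111000001101011101101000001
Data bits at positions 3,5,6,7,9,10,11,12,13,14,15,17,18,19,20,21,22,23,24,25,26,27,28,29,30,31: 11110000110011101101000001

11110000110011101101000001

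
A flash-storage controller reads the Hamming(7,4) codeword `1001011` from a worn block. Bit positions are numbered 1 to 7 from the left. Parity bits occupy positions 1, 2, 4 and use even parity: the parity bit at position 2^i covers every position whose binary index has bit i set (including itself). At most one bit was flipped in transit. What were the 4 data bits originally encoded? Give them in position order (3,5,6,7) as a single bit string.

0011

s1: b1⊕b3⊕b5⊕b7 = 1⊕0⊕0⊕1 = 0
s2: b2⊕b3⊕b6⊕b7 = 0⊕0⊕1⊕1 = 0
s4: b4⊕b5⊕b6⊕b7 = 1⊕0⊕1⊕1 = 1
Syndrome (s4...s1) = 100 → position 4.
Flip bit 4: corrected codeword = 1000011
Data bits at positions 3,5,6,7: 0011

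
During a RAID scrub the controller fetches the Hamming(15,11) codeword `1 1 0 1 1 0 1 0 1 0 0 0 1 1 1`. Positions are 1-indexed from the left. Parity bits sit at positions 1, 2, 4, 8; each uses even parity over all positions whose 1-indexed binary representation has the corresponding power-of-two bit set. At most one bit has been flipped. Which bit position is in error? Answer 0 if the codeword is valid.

s1: b1⊕b3⊕b5⊕b7⊕b9⊕b11⊕b13⊕b15 = 1⊕0⊕1⊕1⊕1⊕0⊕1⊕1 = 0
s2: b2⊕b3⊕b6⊕b7⊕b10⊕b11⊕b14⊕b15 = 1⊕0⊕0⊕1⊕0⊕0⊕1⊕1 = 0
s4: b4⊕b5⊕b6⊕b7⊕b12⊕b13⊕b14⊕b15 = 1⊕1⊕0⊕1⊕0⊕1⊕1⊕1 = 0
s8: b8⊕b9⊕b10⊕b11⊕b12⊕b13⊕b14⊕b15 = 0⊕1⊕0⊕0⊕0⊕1⊕1⊕1 = 0
Syndrome (s8...s1) = 0000 → position 0 (no error).

0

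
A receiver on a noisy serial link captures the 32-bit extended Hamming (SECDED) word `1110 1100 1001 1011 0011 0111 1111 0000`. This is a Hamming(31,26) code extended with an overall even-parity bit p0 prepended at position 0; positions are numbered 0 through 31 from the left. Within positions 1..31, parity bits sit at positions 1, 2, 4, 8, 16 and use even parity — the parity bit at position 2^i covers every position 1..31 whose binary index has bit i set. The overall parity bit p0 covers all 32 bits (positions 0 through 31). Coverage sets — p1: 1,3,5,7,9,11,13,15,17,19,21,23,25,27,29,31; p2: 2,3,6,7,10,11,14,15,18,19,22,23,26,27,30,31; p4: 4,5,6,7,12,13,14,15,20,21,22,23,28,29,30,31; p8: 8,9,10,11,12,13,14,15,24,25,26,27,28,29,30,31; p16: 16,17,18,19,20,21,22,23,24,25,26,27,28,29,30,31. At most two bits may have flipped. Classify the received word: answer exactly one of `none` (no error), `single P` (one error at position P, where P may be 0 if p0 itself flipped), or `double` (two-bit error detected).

s1: b1⊕b3⊕b5⊕b7⊕b9⊕b11⊕b13⊕b15⊕b17⊕b19⊕b21⊕b23⊕b25⊕b27⊕b29⊕b31 = 1⊕0⊕1⊕0⊕0⊕1⊕0⊕1⊕0⊕1⊕1⊕1⊕1⊕1⊕0⊕0 = 1
s2: b2⊕b3⊕b6⊕b7⊕b10⊕b11⊕b14⊕b15⊕b18⊕b19⊕b22⊕b23⊕b26⊕b27⊕b30⊕b31 = 1⊕0⊕0⊕0⊕0⊕1⊕1⊕1⊕1⊕1⊕1⊕1⊕1⊕1⊕0⊕0 = 0
s4: b4⊕b5⊕b6⊕b7⊕b12⊕b13⊕b14⊕b15⊕b20⊕b21⊕b22⊕b23⊕b28⊕b29⊕b30⊕b31 = 1⊕1⊕0⊕0⊕1⊕0⊕1⊕1⊕0⊕1⊕1⊕1⊕0⊕0⊕0⊕0 = 0
s8: b8⊕b9⊕b10⊕b11⊕b12⊕b13⊕b14⊕b15⊕b24⊕b25⊕b26⊕b27⊕b28⊕b29⊕b30⊕b31 = 1⊕0⊕0⊕1⊕1⊕0⊕1⊕1⊕1⊕1⊕1⊕1⊕0⊕0⊕0⊕0 = 1
s16: b16⊕b17⊕b18⊕b19⊕b20⊕b21⊕b22⊕b23⊕b24⊕b25⊕b26⊕b27⊕b28⊕b29⊕b30⊕b31 = 0⊕0⊕1⊕1⊕0⊕1⊕1⊕1⊕1⊕1⊕1⊕1⊕0⊕0⊕0⊕0 = 1
Syndrome (s16...s1) = 11001 → position 25.
Overall parity (XOR of all 32 bits, including p0): 1⊕1⊕1⊕0⊕1⊕1⊕0⊕0⊕1⊕0⊕0⊕1⊕1⊕0⊕1⊕1⊕0⊕0⊕1⊕1⊕0⊕1⊕1⊕1⊕1⊕1⊕1⊕1⊕0⊕0⊕0⊕0 = 1
Overall=1, syndrome position=25 → single-bit error at position 25.

single 25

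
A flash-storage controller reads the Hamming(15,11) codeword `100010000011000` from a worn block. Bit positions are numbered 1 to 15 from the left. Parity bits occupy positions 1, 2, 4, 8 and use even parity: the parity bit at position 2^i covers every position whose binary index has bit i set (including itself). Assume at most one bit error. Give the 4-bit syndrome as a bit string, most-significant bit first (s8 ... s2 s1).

s1: b1⊕b3⊕b5⊕b7⊕b9⊕b11⊕b13⊕b15 = 1⊕0⊕1⊕0⊕0⊕1⊕0⊕0 = 1
s2: b2⊕b3⊕b6⊕b7⊕b10⊕b11⊕b14⊕b15 = 0⊕0⊕0⊕0⊕0⊕1⊕0⊕0 = 1
s4: b4⊕b5⊕b6⊕b7⊕b12⊕b13⊕b14⊕b15 = 0⊕1⊕0⊕0⊕1⊕0⊕0⊕0 = 0
s8: b8⊕b9⊕b10⊕b11⊕b12⊕b13⊕b14⊕b15 = 0⊕0⊕0⊕1⊕1⊕0⊕0⊕0 = 0
Syndrome (s8...s1) = 0011 → position 3.

0011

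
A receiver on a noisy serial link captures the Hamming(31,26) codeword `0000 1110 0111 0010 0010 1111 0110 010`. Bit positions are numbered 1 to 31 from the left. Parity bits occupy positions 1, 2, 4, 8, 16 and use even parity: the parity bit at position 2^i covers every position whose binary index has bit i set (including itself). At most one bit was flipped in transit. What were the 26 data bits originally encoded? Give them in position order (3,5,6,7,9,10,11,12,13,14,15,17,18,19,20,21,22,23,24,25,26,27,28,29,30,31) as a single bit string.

01010111001001011110110010

s1: b1⊕b3⊕b5⊕b7⊕b9⊕b11⊕b13⊕b15⊕b17⊕b19⊕b21⊕b23⊕b25⊕b27⊕b29⊕b31 = 0⊕0⊕1⊕1⊕0⊕1⊕0⊕1⊕0⊕1⊕1⊕1⊕0⊕1⊕0⊕0 = 0
s2: b2⊕b3⊕b6⊕b7⊕b10⊕b11⊕b14⊕b15⊕b18⊕b19⊕b22⊕b23⊕b26⊕b27⊕b30⊕b31 = 0⊕0⊕1⊕1⊕1⊕1⊕0⊕1⊕0⊕1⊕1⊕1⊕1⊕1⊕1⊕0 = 1
s4: b4⊕b5⊕b6⊕b7⊕b12⊕b13⊕b14⊕b15⊕b20⊕b21⊕b22⊕b23⊕b28⊕b29⊕b30⊕b31 = 0⊕1⊕1⊕1⊕1⊕0⊕0⊕1⊕0⊕1⊕1⊕1⊕0⊕0⊕1⊕0 = 1
s8: b8⊕b9⊕b10⊕b11⊕b12⊕b13⊕b14⊕b15⊕b24⊕b25⊕b26⊕b27⊕b28⊕b29⊕b30⊕b31 = 0⊕0⊕1⊕1⊕1⊕0⊕0⊕1⊕1⊕0⊕1⊕1⊕0⊕0⊕1⊕0 = 0
s16: b16⊕b17⊕b18⊕b19⊕b20⊕b21⊕b22⊕b23⊕b24⊕b25⊕b26⊕b27⊕b28⊕b29⊕b30⊕b31 = 0⊕0⊕0⊕1⊕0⊕1⊕1⊕1⊕1⊕0⊕1⊕1⊕0⊕0⊕1⊕0 = 0
Syndrome (s16...s1) = 00110 → position 6.
Flip bit 6: corrected codeword = 0000101001110010001011110110010
Data bits at positions 3,5,6,7,9,10,11,12,13,14,15,17,18,19,20,21,22,23,24,25,26,27,28,29,30,31: 01010111001001011110110010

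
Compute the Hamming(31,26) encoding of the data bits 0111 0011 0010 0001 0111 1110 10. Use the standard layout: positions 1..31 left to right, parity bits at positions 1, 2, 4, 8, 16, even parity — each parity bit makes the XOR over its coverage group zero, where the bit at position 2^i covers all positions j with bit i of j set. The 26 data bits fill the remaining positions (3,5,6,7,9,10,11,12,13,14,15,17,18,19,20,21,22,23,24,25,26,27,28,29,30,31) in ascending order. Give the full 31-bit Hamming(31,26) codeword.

Place data bits at non-power-of-two positions: b3=0, b5=1, b6=1, b7=1, b9=0, b10=0, b11=1, b12=1, b13=0, b14=0, b15=1, b17=0, b18=0, b19=0, b20=0, b21=1, b22=0, b23=1, b24=1, b25=1, b26=1, b27=1, b28=1, b29=0, b30=1, b31=0.
p1 = XOR of data positions {3,5,7,9,11,13,15,17,19,21,23,25,27,29,31} = 0⊕1⊕1⊕0⊕1⊕0⊕1⊕0⊕0⊕1⊕1⊕1⊕1⊕0⊕0 = 0
p2 = XOR of data positions {3,6,7,10,11,14,15,18,19,22,23,26,27,30,31} = 0⊕1⊕1⊕0⊕1⊕0⊕1⊕0⊕0⊕0⊕1⊕1⊕1⊕1⊕0 = 0
p4 = XOR of data positions {5,6,7,12,13,14,15,20,21,22,23,28,29,30,31} = 1⊕1⊕1⊕1⊕0⊕0⊕1⊕0⊕1⊕0⊕1⊕1⊕0⊕1⊕0 = 1
p8 = XOR of data positions {9,10,11,12,13,14,15,24,25,26,27,28,29,30,31} = 0⊕0⊕1⊕1⊕0⊕0⊕1⊕1⊕1⊕1⊕1⊕1⊕0⊕1⊕0 = 1
p16 = XOR of data positions {17,18,19,20,21,22,23,24,25,26,27,28,29,30,31} = 0⊕0⊕0⊕0⊕1⊕0⊕1⊕1⊕1⊕1⊕1⊕1⊕0⊕1⊕0 = 0
Codeword b1..b31 = 0001111100110010000010111111010

0001111100110010000010111111010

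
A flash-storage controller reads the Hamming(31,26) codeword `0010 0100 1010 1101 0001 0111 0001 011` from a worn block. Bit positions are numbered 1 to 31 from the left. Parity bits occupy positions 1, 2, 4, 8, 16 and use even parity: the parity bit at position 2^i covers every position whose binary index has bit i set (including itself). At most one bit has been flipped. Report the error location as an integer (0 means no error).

4

s1: b1⊕b3⊕b5⊕b7⊕b9⊕b11⊕b13⊕b15⊕b17⊕b19⊕b21⊕b23⊕b25⊕b27⊕b29⊕b31 = 0⊕1⊕0⊕0⊕1⊕1⊕1⊕0⊕0⊕0⊕0⊕1⊕0⊕0⊕0⊕1 = 0
s2: b2⊕b3⊕b6⊕b7⊕b10⊕b11⊕b14⊕b15⊕b18⊕b19⊕b22⊕b23⊕b26⊕b27⊕b30⊕b31 = 0⊕1⊕1⊕0⊕0⊕1⊕1⊕0⊕0⊕0⊕1⊕1⊕0⊕0⊕1⊕1 = 0
s4: b4⊕b5⊕b6⊕b7⊕b12⊕b13⊕b14⊕b15⊕b20⊕b21⊕b22⊕b23⊕b28⊕b29⊕b30⊕b31 = 0⊕0⊕1⊕0⊕0⊕1⊕1⊕0⊕1⊕0⊕1⊕1⊕1⊕0⊕1⊕1 = 1
s8: b8⊕b9⊕b10⊕b11⊕b12⊕b13⊕b14⊕b15⊕b24⊕b25⊕b26⊕b27⊕b28⊕b29⊕b30⊕b31 = 0⊕1⊕0⊕1⊕0⊕1⊕1⊕0⊕1⊕0⊕0⊕0⊕1⊕0⊕1⊕1 = 0
s16: b16⊕b17⊕b18⊕b19⊕b20⊕b21⊕b22⊕b23⊕b24⊕b25⊕b26⊕b27⊕b28⊕b29⊕b30⊕b31 = 1⊕0⊕0⊕0⊕1⊕0⊕1⊕1⊕1⊕0⊕0⊕0⊕1⊕0⊕1⊕1 = 0
Syndrome (s16...s1) = 00100 → position 4.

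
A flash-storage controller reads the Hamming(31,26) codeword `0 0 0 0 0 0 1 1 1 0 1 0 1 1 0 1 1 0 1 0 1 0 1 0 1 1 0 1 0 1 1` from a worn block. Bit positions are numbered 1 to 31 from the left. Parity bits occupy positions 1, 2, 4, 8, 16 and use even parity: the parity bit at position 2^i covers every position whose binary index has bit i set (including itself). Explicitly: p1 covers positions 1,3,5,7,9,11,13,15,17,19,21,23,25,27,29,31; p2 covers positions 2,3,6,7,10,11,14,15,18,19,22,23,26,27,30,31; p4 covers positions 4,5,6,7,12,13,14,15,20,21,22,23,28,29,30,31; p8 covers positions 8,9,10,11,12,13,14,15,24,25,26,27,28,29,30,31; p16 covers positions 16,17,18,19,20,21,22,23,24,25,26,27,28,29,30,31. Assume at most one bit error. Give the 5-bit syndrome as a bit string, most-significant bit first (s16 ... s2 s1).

00000

s1: b1⊕b3⊕b5⊕b7⊕b9⊕b11⊕b13⊕b15⊕b17⊕b19⊕b21⊕b23⊕b25⊕b27⊕b29⊕b31 = 0⊕0⊕0⊕1⊕1⊕1⊕1⊕0⊕1⊕1⊕1⊕1⊕1⊕0⊕0⊕1 = 0
s2: b2⊕b3⊕b6⊕b7⊕b10⊕b11⊕b14⊕b15⊕b18⊕b19⊕b22⊕b23⊕b26⊕b27⊕b30⊕b31 = 0⊕0⊕0⊕1⊕0⊕1⊕1⊕0⊕0⊕1⊕0⊕1⊕1⊕0⊕1⊕1 = 0
s4: b4⊕b5⊕b6⊕b7⊕b12⊕b13⊕b14⊕b15⊕b20⊕b21⊕b22⊕b23⊕b28⊕b29⊕b30⊕b31 = 0⊕0⊕0⊕1⊕0⊕1⊕1⊕0⊕0⊕1⊕0⊕1⊕1⊕0⊕1⊕1 = 0
s8: b8⊕b9⊕b10⊕b11⊕b12⊕b13⊕b14⊕b15⊕b24⊕b25⊕b26⊕b27⊕b28⊕b29⊕b30⊕b31 = 1⊕1⊕0⊕1⊕0⊕1⊕1⊕0⊕0⊕1⊕1⊕0⊕1⊕0⊕1⊕1 = 0
s16: b16⊕b17⊕b18⊕b19⊕b20⊕b21⊕b22⊕b23⊕b24⊕b25⊕b26⊕b27⊕b28⊕b29⊕b30⊕b31 = 1⊕1⊕0⊕1⊕0⊕1⊕0⊕1⊕0⊕1⊕1⊕0⊕1⊕0⊕1⊕1 = 0
Syndrome (s16...s1) = 00000 → position 0 (no error).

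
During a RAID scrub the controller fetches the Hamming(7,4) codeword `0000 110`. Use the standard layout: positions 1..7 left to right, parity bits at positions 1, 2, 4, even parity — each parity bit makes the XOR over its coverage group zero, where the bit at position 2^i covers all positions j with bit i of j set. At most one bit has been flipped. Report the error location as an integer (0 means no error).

s1: b1⊕b3⊕b5⊕b7 = 0⊕0⊕1⊕0 = 1
s2: b2⊕b3⊕b6⊕b7 = 0⊕0⊕1⊕0 = 1
s4: b4⊕b5⊕b6⊕b7 = 0⊕1⊕1⊕0 = 0
Syndrome (s4...s1) = 011 → position 3.

3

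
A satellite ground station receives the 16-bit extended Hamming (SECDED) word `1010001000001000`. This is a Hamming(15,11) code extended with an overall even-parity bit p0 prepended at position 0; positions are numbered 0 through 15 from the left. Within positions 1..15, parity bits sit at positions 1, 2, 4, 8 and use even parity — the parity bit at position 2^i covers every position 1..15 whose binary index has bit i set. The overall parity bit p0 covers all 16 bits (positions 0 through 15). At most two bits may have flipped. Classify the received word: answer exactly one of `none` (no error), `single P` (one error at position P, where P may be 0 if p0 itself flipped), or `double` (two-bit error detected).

s1: b1⊕b3⊕b5⊕b7⊕b9⊕b11⊕b13⊕b15 = 0⊕0⊕0⊕0⊕0⊕0⊕0⊕0 = 0
s2: b2⊕b3⊕b6⊕b7⊕b10⊕b11⊕b14⊕b15 = 1⊕0⊕1⊕0⊕0⊕0⊕0⊕0 = 0
s4: b4⊕b5⊕b6⊕b7⊕b12⊕b13⊕b14⊕b15 = 0⊕0⊕1⊕0⊕1⊕0⊕0⊕0 = 0
s8: b8⊕b9⊕b10⊕b11⊕b12⊕b13⊕b14⊕b15 = 0⊕0⊕0⊕0⊕1⊕0⊕0⊕0 = 1
Syndrome (s8...s1) = 1000 → position 8.
Overall parity (XOR of all 16 bits, including p0): 1⊕0⊕1⊕0⊕0⊕0⊕1⊕0⊕0⊕0⊕0⊕0⊕1⊕0⊕0⊕0 = 0
Overall=0, syndrome position=8 → double-bit error detected (uncorrectable).

double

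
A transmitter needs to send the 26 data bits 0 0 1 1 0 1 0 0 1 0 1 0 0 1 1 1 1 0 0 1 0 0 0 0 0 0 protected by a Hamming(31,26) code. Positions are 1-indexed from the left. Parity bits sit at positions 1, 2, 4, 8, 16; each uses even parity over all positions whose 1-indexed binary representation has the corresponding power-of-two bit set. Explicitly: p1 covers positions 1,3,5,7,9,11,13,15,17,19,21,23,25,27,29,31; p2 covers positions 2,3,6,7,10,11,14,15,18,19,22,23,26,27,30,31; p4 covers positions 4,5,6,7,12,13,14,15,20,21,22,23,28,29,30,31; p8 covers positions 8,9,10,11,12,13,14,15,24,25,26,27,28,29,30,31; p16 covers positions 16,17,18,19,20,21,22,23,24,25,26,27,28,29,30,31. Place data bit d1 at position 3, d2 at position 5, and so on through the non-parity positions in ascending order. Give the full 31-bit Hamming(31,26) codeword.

0001011001001011001111001000000

Place data bits at non-power-of-two positions: b3=0, b5=0, b6=1, b7=1, b9=0, b10=1, b11=0, b12=0, b13=1, b14=0, b15=1, b17=0, b18=0, b19=1, b20=1, b21=1, b22=1, b23=0, b24=0, b25=1, b26=0, b27=0, b28=0, b29=0, b30=0, b31=0.
p1 = XOR of data positions {3,5,7,9,11,13,15,17,19,21,23,25,27,29,31} = 0⊕0⊕1⊕0⊕0⊕1⊕1⊕0⊕1⊕1⊕0⊕1⊕0⊕0⊕0 = 0
p2 = XOR of data positions {3,6,7,10,11,14,15,18,19,22,23,26,27,30,31} = 0⊕1⊕1⊕1⊕0⊕0⊕1⊕0⊕1⊕1⊕0⊕0⊕0⊕0⊕0 = 0
p4 = XOR of data positions {5,6,7,12,13,14,15,20,21,22,23,28,29,30,31} = 0⊕1⊕1⊕0⊕1⊕0⊕1⊕1⊕1⊕1⊕0⊕0⊕0⊕0⊕0 = 1
p8 = XOR of data positions {9,10,11,12,13,14,15,24,25,26,27,28,29,30,31} = 0⊕1⊕0⊕0⊕1⊕0⊕1⊕0⊕1⊕0⊕0⊕0⊕0⊕0⊕0 = 0
p16 = XOR of data positions {17,18,19,20,21,22,23,24,25,26,27,28,29,30,31} = 0⊕0⊕1⊕1⊕1⊕1⊕0⊕0⊕1⊕0⊕0⊕0⊕0⊕0⊕0 = 1
Codeword b1..b31 = 0001011001001011001111001000000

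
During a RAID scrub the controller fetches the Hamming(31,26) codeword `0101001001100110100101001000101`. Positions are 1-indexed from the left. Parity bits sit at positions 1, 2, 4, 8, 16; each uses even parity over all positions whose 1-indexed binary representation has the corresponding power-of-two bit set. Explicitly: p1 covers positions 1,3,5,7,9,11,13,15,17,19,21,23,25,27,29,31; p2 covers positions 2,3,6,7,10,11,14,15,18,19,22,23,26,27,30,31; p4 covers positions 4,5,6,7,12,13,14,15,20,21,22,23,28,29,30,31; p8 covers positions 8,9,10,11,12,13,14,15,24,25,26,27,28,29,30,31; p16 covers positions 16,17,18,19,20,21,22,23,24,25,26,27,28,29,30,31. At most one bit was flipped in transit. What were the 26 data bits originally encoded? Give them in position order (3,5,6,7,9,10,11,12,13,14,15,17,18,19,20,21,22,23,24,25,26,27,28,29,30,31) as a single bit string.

00011110011100101001000101

s1: b1⊕b3⊕b5⊕b7⊕b9⊕b11⊕b13⊕b15⊕b17⊕b19⊕b21⊕b23⊕b25⊕b27⊕b29⊕b31 = 0⊕0⊕0⊕1⊕0⊕1⊕0⊕1⊕1⊕0⊕0⊕0⊕1⊕0⊕1⊕1 = 1
s2: b2⊕b3⊕b6⊕b7⊕b10⊕b11⊕b14⊕b15⊕b18⊕b19⊕b22⊕b23⊕b26⊕b27⊕b30⊕b31 = 1⊕0⊕0⊕1⊕1⊕1⊕1⊕1⊕0⊕0⊕1⊕0⊕0⊕0⊕0⊕1 = 0
s4: b4⊕b5⊕b6⊕b7⊕b12⊕b13⊕b14⊕b15⊕b20⊕b21⊕b22⊕b23⊕b28⊕b29⊕b30⊕b31 = 1⊕0⊕0⊕1⊕0⊕0⊕1⊕1⊕1⊕0⊕1⊕0⊕0⊕1⊕0⊕1 = 0
s8: b8⊕b9⊕b10⊕b11⊕b12⊕b13⊕b14⊕b15⊕b24⊕b25⊕b26⊕b27⊕b28⊕b29⊕b30⊕b31 = 0⊕0⊕1⊕1⊕0⊕0⊕1⊕1⊕0⊕1⊕0⊕0⊕0⊕1⊕0⊕1 = 1
s16: b16⊕b17⊕b18⊕b19⊕b20⊕b21⊕b22⊕b23⊕b24⊕b25⊕b26⊕b27⊕b28⊕b29⊕b30⊕b31 = 0⊕1⊕0⊕0⊕1⊕0⊕1⊕0⊕0⊕1⊕0⊕0⊕0⊕1⊕0⊕1 = 0
Syndrome (s16...s1) = 01001 → position 9.
Flip bit 9: corrected codeword = 0101001011100110100101001000101
Data bits at positions 3,5,6,7,9,10,11,12,13,14,15,17,18,19,20,21,22,23,24,25,26,27,28,29,30,31: 00011110011100101001000101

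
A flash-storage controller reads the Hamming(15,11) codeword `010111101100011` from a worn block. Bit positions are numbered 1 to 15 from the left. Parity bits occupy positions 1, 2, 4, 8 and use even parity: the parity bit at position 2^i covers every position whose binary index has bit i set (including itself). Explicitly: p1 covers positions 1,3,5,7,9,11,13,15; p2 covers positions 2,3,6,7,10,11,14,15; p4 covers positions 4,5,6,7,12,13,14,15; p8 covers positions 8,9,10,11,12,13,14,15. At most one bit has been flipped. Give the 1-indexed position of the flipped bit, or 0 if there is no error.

s1: b1⊕b3⊕b5⊕b7⊕b9⊕b11⊕b13⊕b15 = 0⊕0⊕1⊕1⊕1⊕0⊕0⊕1 = 0
s2: b2⊕b3⊕b6⊕b7⊕b10⊕b11⊕b14⊕b15 = 1⊕0⊕1⊕1⊕1⊕0⊕1⊕1 = 0
s4: b4⊕b5⊕b6⊕b7⊕b12⊕b13⊕b14⊕b15 = 1⊕1⊕1⊕1⊕0⊕0⊕1⊕1 = 0
s8: b8⊕b9⊕b10⊕b11⊕b12⊕b13⊕b14⊕b15 = 0⊕1⊕1⊕0⊕0⊕0⊕1⊕1 = 0
Syndrome (s8...s1) = 0000 → position 0 (no error).

0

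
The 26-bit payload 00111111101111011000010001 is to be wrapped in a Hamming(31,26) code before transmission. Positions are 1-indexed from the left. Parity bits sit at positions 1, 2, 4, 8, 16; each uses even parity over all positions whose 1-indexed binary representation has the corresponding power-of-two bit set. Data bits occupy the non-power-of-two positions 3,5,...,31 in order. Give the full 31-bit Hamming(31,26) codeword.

0000011011111011111011000010001

Place data bits at non-power-of-two positions: b3=0, b5=0, b6=1, b7=1, b9=1, b10=1, b11=1, b12=1, b13=1, b14=0, b15=1, b17=1, b18=1, b19=1, b20=0, b21=1, b22=1, b23=0, b24=0, b25=0, b26=0, b27=1, b28=0, b29=0, b30=0, b31=1.
p1 = XOR of data positions {3,5,7,9,11,13,15,17,19,21,23,25,27,29,31} = 0⊕0⊕1⊕1⊕1⊕1⊕1⊕1⊕1⊕1⊕0⊕0⊕1⊕0⊕1 = 0
p2 = XOR of data positions {3,6,7,10,11,14,15,18,19,22,23,26,27,30,31} = 0⊕1⊕1⊕1⊕1⊕0⊕1⊕1⊕1⊕1⊕0⊕0⊕1⊕0⊕1 = 0
p4 = XOR of data positions {5,6,7,12,13,14,15,20,21,22,23,28,29,30,31} = 0⊕1⊕1⊕1⊕1⊕0⊕1⊕0⊕1⊕1⊕0⊕0⊕0⊕0⊕1 = 0
p8 = XOR of data positions {9,10,11,12,13,14,15,24,25,26,27,28,29,30,31} = 1⊕1⊕1⊕1⊕1⊕0⊕1⊕0⊕0⊕0⊕1⊕0⊕0⊕0⊕1 = 0
p16 = XOR of data positions {17,18,19,20,21,22,23,24,25,26,27,28,29,30,31} = 1⊕1⊕1⊕0⊕1⊕1⊕0⊕0⊕0⊕0⊕1⊕0⊕0⊕0⊕1 = 1
Codeword b1..b31 = 0000011011111011111011000010001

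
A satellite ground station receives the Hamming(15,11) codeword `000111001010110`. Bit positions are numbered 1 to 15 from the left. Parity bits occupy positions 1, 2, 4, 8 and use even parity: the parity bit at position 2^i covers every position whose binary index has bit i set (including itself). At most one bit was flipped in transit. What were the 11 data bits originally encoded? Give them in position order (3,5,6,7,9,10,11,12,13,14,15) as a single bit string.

s1: b1⊕b3⊕b5⊕b7⊕b9⊕b11⊕b13⊕b15 = 0⊕0⊕1⊕0⊕1⊕1⊕1⊕0 = 0
s2: b2⊕b3⊕b6⊕b7⊕b10⊕b11⊕b14⊕b15 = 0⊕0⊕1⊕0⊕0⊕1⊕1⊕0 = 1
s4: b4⊕b5⊕b6⊕b7⊕b12⊕b13⊕b14⊕b15 = 1⊕1⊕1⊕0⊕0⊕1⊕1⊕0 = 1
s8: b8⊕b9⊕b10⊕b11⊕b12⊕b13⊕b14⊕b15 = 0⊕1⊕0⊕1⊕0⊕1⊕1⊕0 = 0
Syndrome (s8...s1) = 0110 → position 6.
Flip bit 6: corrected codeword = 000110001010110
Data bits at positions 3,5,6,7,9,10,11,12,13,14,15: 01001010110

01001010110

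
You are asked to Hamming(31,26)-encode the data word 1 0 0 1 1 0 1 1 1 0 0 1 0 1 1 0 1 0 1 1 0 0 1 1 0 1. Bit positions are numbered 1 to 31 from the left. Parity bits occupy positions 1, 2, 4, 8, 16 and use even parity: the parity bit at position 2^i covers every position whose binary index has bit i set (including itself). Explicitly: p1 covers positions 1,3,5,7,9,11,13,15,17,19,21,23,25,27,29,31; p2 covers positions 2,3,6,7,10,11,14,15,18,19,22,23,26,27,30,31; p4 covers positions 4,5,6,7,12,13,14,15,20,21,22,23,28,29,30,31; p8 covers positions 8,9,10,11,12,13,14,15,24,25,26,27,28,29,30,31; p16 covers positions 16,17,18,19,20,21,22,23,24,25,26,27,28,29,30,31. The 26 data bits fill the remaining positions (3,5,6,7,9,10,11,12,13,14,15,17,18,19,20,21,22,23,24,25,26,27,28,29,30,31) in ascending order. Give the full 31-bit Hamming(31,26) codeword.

Place data bits at non-power-of-two positions: b3=1, b5=0, b6=0, b7=1, b9=1, b10=0, b11=1, b12=1, b13=1, b14=0, b15=0, b17=1, b18=0, b19=1, b20=1, b21=0, b22=1, b23=0, b24=1, b25=1, b26=0, b27=0, b28=1, b29=1, b30=0, b31=1.
p1 = XOR of data positions {3,5,7,9,11,13,15,17,19,21,23,25,27,29,31} = 1⊕0⊕1⊕1⊕1⊕1⊕0⊕1⊕1⊕0⊕0⊕1⊕0⊕1⊕1 = 0
p2 = XOR of data positions {3,6,7,10,11,14,15,18,19,22,23,26,27,30,31} = 1⊕0⊕1⊕0⊕1⊕0⊕0⊕0⊕1⊕1⊕0⊕0⊕0⊕0⊕1 = 0
p4 = XOR of data positions {5,6,7,12,13,14,15,20,21,22,23,28,29,30,31} = 0⊕0⊕1⊕1⊕1⊕0⊕0⊕1⊕0⊕1⊕0⊕1⊕1⊕0⊕1 = 0
p8 = XOR of data positions {9,10,11,12,13,14,15,24,25,26,27,28,29,30,31} = 1⊕0⊕1⊕1⊕1⊕0⊕0⊕1⊕1⊕0⊕0⊕1⊕1⊕0⊕1 = 1
p16 = XOR of data positions {17,18,19,20,21,22,23,24,25,26,27,28,29,30,31} = 1⊕0⊕1⊕1⊕0⊕1⊕0⊕1⊕1⊕0⊕0⊕1⊕1⊕0⊕1 = 1
Codeword b1..b31 = 0010001110111001101101011001101

0010001110111001101101011001101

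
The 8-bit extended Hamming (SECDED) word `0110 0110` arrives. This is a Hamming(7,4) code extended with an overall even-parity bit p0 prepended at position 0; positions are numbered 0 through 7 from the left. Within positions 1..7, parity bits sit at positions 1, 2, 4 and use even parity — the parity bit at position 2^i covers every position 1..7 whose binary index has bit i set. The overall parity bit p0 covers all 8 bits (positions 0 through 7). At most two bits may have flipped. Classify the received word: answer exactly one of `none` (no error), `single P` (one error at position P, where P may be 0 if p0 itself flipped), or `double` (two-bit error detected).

s1: b1⊕b3⊕b5⊕b7 = 1⊕0⊕1⊕0 = 0
s2: b2⊕b3⊕b6⊕b7 = 1⊕0⊕1⊕0 = 0
s4: b4⊕b5⊕b6⊕b7 = 0⊕1⊕1⊕0 = 0
Syndrome (s4...s1) = 000 → position 0 (no error).
Overall parity (XOR of all 8 bits, including p0): 0⊕1⊕1⊕0⊕0⊕1⊕1⊕0 = 0
Overall=0, syndrome position=0 → no error.

none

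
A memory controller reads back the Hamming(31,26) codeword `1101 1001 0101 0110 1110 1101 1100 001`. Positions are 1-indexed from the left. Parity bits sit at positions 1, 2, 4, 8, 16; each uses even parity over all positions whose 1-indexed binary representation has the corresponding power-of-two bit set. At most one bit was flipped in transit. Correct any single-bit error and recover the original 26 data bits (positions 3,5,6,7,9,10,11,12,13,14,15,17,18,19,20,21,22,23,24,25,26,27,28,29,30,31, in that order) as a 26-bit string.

01000101011111011011000001

s1: b1⊕b3⊕b5⊕b7⊕b9⊕b11⊕b13⊕b15⊕b17⊕b19⊕b21⊕b23⊕b25⊕b27⊕b29⊕b31 = 1⊕0⊕1⊕0⊕0⊕0⊕0⊕1⊕1⊕1⊕1⊕0⊕1⊕0⊕0⊕1 = 0
s2: b2⊕b3⊕b6⊕b7⊕b10⊕b11⊕b14⊕b15⊕b18⊕b19⊕b22⊕b23⊕b26⊕b27⊕b30⊕b31 = 1⊕0⊕0⊕0⊕1⊕0⊕1⊕1⊕1⊕1⊕1⊕0⊕1⊕0⊕0⊕1 = 1
s4: b4⊕b5⊕b6⊕b7⊕b12⊕b13⊕b14⊕b15⊕b20⊕b21⊕b22⊕b23⊕b28⊕b29⊕b30⊕b31 = 1⊕1⊕0⊕0⊕1⊕0⊕1⊕1⊕0⊕1⊕1⊕0⊕0⊕0⊕0⊕1 = 0
s8: b8⊕b9⊕b10⊕b11⊕b12⊕b13⊕b14⊕b15⊕b24⊕b25⊕b26⊕b27⊕b28⊕b29⊕b30⊕b31 = 1⊕0⊕1⊕0⊕1⊕0⊕1⊕1⊕1⊕1⊕1⊕0⊕0⊕0⊕0⊕1 = 1
s16: b16⊕b17⊕b18⊕b19⊕b20⊕b21⊕b22⊕b23⊕b24⊕b25⊕b26⊕b27⊕b28⊕b29⊕b30⊕b31 = 0⊕1⊕1⊕1⊕0⊕1⊕1⊕0⊕1⊕1⊕1⊕0⊕0⊕0⊕0⊕1 = 1
Syndrome (s16...s1) = 11010 → position 26.
Flip bit 26: corrected codeword = 1101100101010110111011011000001
Data bits at positions 3,5,6,7,9,10,11,12,13,14,15,17,18,19,20,21,22,23,24,25,26,27,28,29,30,31: 01000101011111011011000001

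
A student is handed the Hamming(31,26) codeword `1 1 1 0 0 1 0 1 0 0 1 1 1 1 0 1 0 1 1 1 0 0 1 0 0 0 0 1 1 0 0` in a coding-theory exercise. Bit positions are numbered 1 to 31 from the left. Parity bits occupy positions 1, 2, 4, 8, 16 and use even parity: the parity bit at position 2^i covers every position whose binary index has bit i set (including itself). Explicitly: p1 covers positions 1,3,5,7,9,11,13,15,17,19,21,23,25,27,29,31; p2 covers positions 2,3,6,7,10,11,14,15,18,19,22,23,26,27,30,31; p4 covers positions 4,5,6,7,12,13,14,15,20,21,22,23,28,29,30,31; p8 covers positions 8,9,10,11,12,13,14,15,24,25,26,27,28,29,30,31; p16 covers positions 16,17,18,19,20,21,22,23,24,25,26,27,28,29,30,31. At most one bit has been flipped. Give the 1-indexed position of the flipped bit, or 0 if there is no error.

25

s1: b1⊕b3⊕b5⊕b7⊕b9⊕b11⊕b13⊕b15⊕b17⊕b19⊕b21⊕b23⊕b25⊕b27⊕b29⊕b31 = 1⊕1⊕0⊕0⊕0⊕1⊕1⊕0⊕0⊕1⊕0⊕1⊕0⊕0⊕1⊕0 = 1
s2: b2⊕b3⊕b6⊕b7⊕b10⊕b11⊕b14⊕b15⊕b18⊕b19⊕b22⊕b23⊕b26⊕b27⊕b30⊕b31 = 1⊕1⊕1⊕0⊕0⊕1⊕1⊕0⊕1⊕1⊕0⊕1⊕0⊕0⊕0⊕0 = 0
s4: b4⊕b5⊕b6⊕b7⊕b12⊕b13⊕b14⊕b15⊕b20⊕b21⊕b22⊕b23⊕b28⊕b29⊕b30⊕b31 = 0⊕0⊕1⊕0⊕1⊕1⊕1⊕0⊕1⊕0⊕0⊕1⊕1⊕1⊕0⊕0 = 0
s8: b8⊕b9⊕b10⊕b11⊕b12⊕b13⊕b14⊕b15⊕b24⊕b25⊕b26⊕b27⊕b28⊕b29⊕b30⊕b31 = 1⊕0⊕0⊕1⊕1⊕1⊕1⊕0⊕0⊕0⊕0⊕0⊕1⊕1⊕0⊕0 = 1
s16: b16⊕b17⊕b18⊕b19⊕b20⊕b21⊕b22⊕b23⊕b24⊕b25⊕b26⊕b27⊕b28⊕b29⊕b30⊕b31 = 1⊕0⊕1⊕1⊕1⊕0⊕0⊕1⊕0⊕0⊕0⊕0⊕1⊕1⊕0⊕0 = 1
Syndrome (s16...s1) = 11001 → position 25.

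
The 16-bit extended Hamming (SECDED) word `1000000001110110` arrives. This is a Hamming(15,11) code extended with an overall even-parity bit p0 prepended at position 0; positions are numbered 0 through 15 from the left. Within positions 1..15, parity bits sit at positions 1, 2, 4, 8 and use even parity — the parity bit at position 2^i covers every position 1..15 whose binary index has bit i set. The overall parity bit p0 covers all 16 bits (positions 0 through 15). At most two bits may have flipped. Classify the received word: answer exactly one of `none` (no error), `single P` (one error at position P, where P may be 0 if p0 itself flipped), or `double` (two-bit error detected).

double

s1: b1⊕b3⊕b5⊕b7⊕b9⊕b11⊕b13⊕b15 = 0⊕0⊕0⊕0⊕1⊕1⊕1⊕0 = 1
s2: b2⊕b3⊕b6⊕b7⊕b10⊕b11⊕b14⊕b15 = 0⊕0⊕0⊕0⊕1⊕1⊕1⊕0 = 1
s4: b4⊕b5⊕b6⊕b7⊕b12⊕b13⊕b14⊕b15 = 0⊕0⊕0⊕0⊕0⊕1⊕1⊕0 = 0
s8: b8⊕b9⊕b10⊕b11⊕b12⊕b13⊕b14⊕b15 = 0⊕1⊕1⊕1⊕0⊕1⊕1⊕0 = 1
Syndrome (s8...s1) = 1011 → position 11.
Overall parity (XOR of all 16 bits, including p0): 1⊕0⊕0⊕0⊕0⊕0⊕0⊕0⊕0⊕1⊕1⊕1⊕0⊕1⊕1⊕0 = 0
Overall=0, syndrome position=11 → double-bit error detected (uncorrectable).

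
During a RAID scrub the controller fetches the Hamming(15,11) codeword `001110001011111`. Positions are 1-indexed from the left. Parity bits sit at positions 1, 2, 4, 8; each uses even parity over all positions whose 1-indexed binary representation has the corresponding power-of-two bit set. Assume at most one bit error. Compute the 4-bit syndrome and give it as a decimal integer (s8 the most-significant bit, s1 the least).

s1: b1⊕b3⊕b5⊕b7⊕b9⊕b11⊕b13⊕b15 = 0⊕1⊕1⊕0⊕1⊕1⊕1⊕1 = 0
s2: b2⊕b3⊕b6⊕b7⊕b10⊕b11⊕b14⊕b15 = 0⊕1⊕0⊕0⊕0⊕1⊕1⊕1 = 0
s4: b4⊕b5⊕b6⊕b7⊕b12⊕b13⊕b14⊕b15 = 1⊕1⊕0⊕0⊕1⊕1⊕1⊕1 = 0
s8: b8⊕b9⊕b10⊕b11⊕b12⊕b13⊕b14⊕b15 = 0⊕1⊕0⊕1⊕1⊕1⊕1⊕1 = 0
Syndrome (s8...s1) = 0000 → position 0 (no error).

0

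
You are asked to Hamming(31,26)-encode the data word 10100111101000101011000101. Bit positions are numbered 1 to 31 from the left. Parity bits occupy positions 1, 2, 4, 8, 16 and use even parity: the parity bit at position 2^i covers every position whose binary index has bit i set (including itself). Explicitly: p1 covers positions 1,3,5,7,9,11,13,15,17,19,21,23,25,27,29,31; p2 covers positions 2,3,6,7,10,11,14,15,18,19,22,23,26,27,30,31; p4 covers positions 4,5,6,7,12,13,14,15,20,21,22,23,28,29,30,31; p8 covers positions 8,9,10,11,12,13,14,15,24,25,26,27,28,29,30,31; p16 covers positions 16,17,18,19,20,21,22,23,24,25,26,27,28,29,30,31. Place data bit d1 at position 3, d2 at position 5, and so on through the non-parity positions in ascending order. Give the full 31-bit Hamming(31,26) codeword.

1110010101111010000101011000101

Place data bits at non-power-of-two positions: b3=1, b5=0, b6=1, b7=0, b9=0, b10=1, b11=1, b12=1, b13=1, b14=0, b15=1, b17=0, b18=0, b19=0, b20=1, b21=0, b22=1, b23=0, b24=1, b25=1, b26=0, b27=0, b28=0, b29=1, b30=0, b31=1.
p1 = XOR of data positions {3,5,7,9,11,13,15,17,19,21,23,25,27,29,31} = 1⊕0⊕0⊕0⊕1⊕1⊕1⊕0⊕0⊕0⊕0⊕1⊕0⊕1⊕1 = 1
p2 = XOR of data positions {3,6,7,10,11,14,15,18,19,22,23,26,27,30,31} = 1⊕1⊕0⊕1⊕1⊕0⊕1⊕0⊕0⊕1⊕0⊕0⊕0⊕0⊕1 = 1
p4 = XOR of data positions {5,6,7,12,13,14,15,20,21,22,23,28,29,30,31} = 0⊕1⊕0⊕1⊕1⊕0⊕1⊕1⊕0⊕1⊕0⊕0⊕1⊕0⊕1 = 0
p8 = XOR of data positions {9,10,11,12,13,14,15,24,25,26,27,28,29,30,31} = 0⊕1⊕1⊕1⊕1⊕0⊕1⊕1⊕1⊕0⊕0⊕0⊕1⊕0⊕1 = 1
p16 = XOR of data positions {17,18,19,20,21,22,23,24,25,26,27,28,29,30,31} = 0⊕0⊕0⊕1⊕0⊕1⊕0⊕1⊕1⊕0⊕0⊕0⊕1⊕0⊕1 = 0
Codeword b1..b31 = 1110010101111010000101011000101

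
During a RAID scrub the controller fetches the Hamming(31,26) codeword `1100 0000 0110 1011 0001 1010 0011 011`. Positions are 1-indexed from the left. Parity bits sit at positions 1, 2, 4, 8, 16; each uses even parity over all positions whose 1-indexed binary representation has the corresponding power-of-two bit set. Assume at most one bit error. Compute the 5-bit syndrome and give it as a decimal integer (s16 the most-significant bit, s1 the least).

0

s1: b1⊕b3⊕b5⊕b7⊕b9⊕b11⊕b13⊕b15⊕b17⊕b19⊕b21⊕b23⊕b25⊕b27⊕b29⊕b31 = 1⊕0⊕0⊕0⊕0⊕1⊕1⊕1⊕0⊕0⊕1⊕1⊕0⊕1⊕0⊕1 = 0
s2: b2⊕b3⊕b6⊕b7⊕b10⊕b11⊕b14⊕b15⊕b18⊕b19⊕b22⊕b23⊕b26⊕b27⊕b30⊕b31 = 1⊕0⊕0⊕0⊕1⊕1⊕0⊕1⊕0⊕0⊕0⊕1⊕0⊕1⊕1⊕1 = 0
s4: b4⊕b5⊕b6⊕b7⊕b12⊕b13⊕b14⊕b15⊕b20⊕b21⊕b22⊕b23⊕b28⊕b29⊕b30⊕b31 = 0⊕0⊕0⊕0⊕0⊕1⊕0⊕1⊕1⊕1⊕0⊕1⊕1⊕0⊕1⊕1 = 0
s8: b8⊕b9⊕b10⊕b11⊕b12⊕b13⊕b14⊕b15⊕b24⊕b25⊕b26⊕b27⊕b28⊕b29⊕b30⊕b31 = 0⊕0⊕1⊕1⊕0⊕1⊕0⊕1⊕0⊕0⊕0⊕1⊕1⊕0⊕1⊕1 = 0
s16: b16⊕b17⊕b18⊕b19⊕b20⊕b21⊕b22⊕b23⊕b24⊕b25⊕b26⊕b27⊕b28⊕b29⊕b30⊕b31 = 1⊕0⊕0⊕0⊕1⊕1⊕0⊕1⊕0⊕0⊕0⊕1⊕1⊕0⊕1⊕1 = 0
Syndrome (s16...s1) = 00000 → position 0 (no error).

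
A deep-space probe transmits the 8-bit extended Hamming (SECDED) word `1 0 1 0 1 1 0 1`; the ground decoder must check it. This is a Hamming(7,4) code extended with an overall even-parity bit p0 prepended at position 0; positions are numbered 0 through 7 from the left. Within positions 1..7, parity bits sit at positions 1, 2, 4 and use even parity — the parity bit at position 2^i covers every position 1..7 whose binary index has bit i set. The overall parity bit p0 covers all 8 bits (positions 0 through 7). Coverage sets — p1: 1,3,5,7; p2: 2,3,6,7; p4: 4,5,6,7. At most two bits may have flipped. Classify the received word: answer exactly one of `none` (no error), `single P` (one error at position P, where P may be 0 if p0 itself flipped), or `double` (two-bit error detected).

s1: b1⊕b3⊕b5⊕b7 = 0⊕0⊕1⊕1 = 0
s2: b2⊕b3⊕b6⊕b7 = 1⊕0⊕0⊕1 = 0
s4: b4⊕b5⊕b6⊕b7 = 1⊕1⊕0⊕1 = 1
Syndrome (s4...s1) = 100 → position 4.
Overall parity (XOR of all 8 bits, including p0): 1⊕0⊕1⊕0⊕1⊕1⊕0⊕1 = 1
Overall=1, syndrome position=4 → single-bit error at position 4.

single 4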